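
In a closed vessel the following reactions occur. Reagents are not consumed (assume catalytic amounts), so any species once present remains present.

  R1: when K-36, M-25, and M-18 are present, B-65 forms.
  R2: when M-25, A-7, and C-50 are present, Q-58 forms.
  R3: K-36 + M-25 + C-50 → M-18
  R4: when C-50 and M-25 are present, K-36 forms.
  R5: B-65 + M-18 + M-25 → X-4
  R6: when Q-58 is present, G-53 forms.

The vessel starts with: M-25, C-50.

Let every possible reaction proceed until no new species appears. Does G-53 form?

No

G-53 would need Q-58 (R6), but Q-58 never forms.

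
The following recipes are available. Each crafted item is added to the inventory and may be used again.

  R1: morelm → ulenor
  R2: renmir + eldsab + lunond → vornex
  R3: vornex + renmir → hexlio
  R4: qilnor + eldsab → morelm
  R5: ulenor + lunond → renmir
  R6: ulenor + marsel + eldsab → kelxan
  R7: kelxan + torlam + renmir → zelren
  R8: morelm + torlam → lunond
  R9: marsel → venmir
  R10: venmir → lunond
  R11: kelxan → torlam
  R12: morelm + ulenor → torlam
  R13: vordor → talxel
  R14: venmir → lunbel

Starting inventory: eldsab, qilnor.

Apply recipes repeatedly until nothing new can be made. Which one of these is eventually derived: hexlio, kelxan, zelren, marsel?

qilnor + eldsab → morelm (R4).
morelm → ulenor (R1).
morelm + ulenor → torlam (R12).
Using R8, morelm and torlam make lunond.
Using R5, ulenor and lunond make renmir.
renmir + eldsab + lunond → vornex (R2).
vornex + renmir → hexlio (R3).
kelxan would need ulenor, marsel, and eldsab (R6), but marsel is never obtained. No rule produces marsel, and it is not given. zelren would need kelxan, torlam, and renmir (R7), but kelxan is never obtained.

hexlio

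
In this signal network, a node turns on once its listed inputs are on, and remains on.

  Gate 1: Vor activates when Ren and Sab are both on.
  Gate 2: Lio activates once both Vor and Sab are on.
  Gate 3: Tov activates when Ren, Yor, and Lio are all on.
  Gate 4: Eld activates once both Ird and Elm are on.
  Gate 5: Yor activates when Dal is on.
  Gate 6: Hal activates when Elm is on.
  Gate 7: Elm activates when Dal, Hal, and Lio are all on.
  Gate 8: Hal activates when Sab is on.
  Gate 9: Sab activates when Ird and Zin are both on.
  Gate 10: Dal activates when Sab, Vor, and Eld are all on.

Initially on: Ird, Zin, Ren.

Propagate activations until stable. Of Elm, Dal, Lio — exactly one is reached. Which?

Gate 9: Ird and Zin on → Sab on.
Gate 1: Ren and Sab on → Vor on.
Vor and Sab are on, so Lio activates (Gate 2).
Dal would need Sab, Vor, and Eld (Gate 10), but Eld never turns on. Elm would need Dal, Hal, and Lio (Gate 7), but Dal never turns on.

Lio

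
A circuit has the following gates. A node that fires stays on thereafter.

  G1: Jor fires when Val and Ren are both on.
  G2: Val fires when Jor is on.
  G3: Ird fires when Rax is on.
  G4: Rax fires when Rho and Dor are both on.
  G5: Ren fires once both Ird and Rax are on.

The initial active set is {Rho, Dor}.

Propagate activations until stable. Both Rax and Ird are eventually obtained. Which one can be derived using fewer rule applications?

Rax

Rax: G4: Rho and Dor on → Rax on. [1 rule application]
Ird: Rho and Dor are on, so Rax fires (G4). Rax is on, so Ird fires (G3). [2 rule applications]
Rax needs fewer.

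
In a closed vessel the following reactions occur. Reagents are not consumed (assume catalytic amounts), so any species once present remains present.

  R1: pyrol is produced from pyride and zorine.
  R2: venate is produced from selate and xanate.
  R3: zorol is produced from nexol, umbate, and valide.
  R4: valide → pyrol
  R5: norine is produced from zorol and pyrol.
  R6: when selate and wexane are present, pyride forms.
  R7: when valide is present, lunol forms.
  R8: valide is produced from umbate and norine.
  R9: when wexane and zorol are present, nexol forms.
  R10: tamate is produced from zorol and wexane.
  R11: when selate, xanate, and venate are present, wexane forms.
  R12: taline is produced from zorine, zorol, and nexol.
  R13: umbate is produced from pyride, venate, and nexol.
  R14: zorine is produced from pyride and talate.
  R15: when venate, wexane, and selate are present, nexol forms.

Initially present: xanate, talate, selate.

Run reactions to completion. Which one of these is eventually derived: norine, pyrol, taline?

selate and xanate present → venate forms (R2).
selate, xanate, and venate present → wexane forms (R11).
selate and wexane present → pyride forms (R6).
pyride and talate present → zorine forms (R14).
pyride and zorine present → pyrol forms (R1).
taline would need zorine, zorol, and nexol (R12), but zorol never forms. norine would need zorol and pyrol (R5), but zorol never forms.

pyrol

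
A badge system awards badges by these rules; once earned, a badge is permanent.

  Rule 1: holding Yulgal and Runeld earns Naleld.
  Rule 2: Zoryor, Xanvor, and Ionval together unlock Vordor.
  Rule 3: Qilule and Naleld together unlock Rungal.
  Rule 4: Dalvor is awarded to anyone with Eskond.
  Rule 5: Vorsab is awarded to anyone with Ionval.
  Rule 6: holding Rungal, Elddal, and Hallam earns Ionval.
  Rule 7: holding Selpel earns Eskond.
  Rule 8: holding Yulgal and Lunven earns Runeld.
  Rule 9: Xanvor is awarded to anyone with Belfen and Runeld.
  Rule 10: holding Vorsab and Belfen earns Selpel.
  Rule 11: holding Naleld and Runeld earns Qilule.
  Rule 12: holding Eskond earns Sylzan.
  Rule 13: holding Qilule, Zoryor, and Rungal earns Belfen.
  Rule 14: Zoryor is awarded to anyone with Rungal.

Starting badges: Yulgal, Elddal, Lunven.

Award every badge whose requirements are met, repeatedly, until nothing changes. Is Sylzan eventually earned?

No

Sylzan would need Eskond (Rule 12), but Eskond is never earned.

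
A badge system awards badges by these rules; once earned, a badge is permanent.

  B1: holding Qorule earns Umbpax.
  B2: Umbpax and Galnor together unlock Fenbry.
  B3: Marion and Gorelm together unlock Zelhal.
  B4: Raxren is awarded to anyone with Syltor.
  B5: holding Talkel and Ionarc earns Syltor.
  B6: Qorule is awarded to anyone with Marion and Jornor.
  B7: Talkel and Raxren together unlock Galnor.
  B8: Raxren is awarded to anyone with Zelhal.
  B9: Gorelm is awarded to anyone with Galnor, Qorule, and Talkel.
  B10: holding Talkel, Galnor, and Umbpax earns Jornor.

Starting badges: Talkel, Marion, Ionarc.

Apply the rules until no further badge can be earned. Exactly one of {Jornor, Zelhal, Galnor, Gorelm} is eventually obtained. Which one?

With Talkel and Ionarc, Syltor is earned (B5).
With Syltor, Raxren is earned (B4).
With Talkel and Raxren, Galnor is earned (B7).
Jornor would need Talkel, Galnor, and Umbpax (B10), but Umbpax is never earned. Zelhal would need Marion and Gorelm (B3), but Gorelm is never earned. Gorelm would need Galnor, Qorule, and Talkel (B9), but Qorule is never earned.

Galnor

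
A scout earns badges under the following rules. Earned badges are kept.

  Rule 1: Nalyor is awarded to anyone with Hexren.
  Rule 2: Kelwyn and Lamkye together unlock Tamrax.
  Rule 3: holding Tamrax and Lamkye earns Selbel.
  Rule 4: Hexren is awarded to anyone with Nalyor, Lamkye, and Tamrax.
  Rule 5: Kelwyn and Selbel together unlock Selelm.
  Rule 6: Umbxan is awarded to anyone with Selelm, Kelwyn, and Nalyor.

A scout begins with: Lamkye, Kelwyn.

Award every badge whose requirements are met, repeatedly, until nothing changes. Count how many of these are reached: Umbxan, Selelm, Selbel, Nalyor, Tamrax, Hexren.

3

With Kelwyn and Lamkye, Tamrax is earned (Rule 2).
With Tamrax and Lamkye, Selbel is earned (Rule 3).
With Kelwyn and Selbel, Selelm is earned (Rule 5).
Umbxan would need Selelm, Kelwyn, and Nalyor (Rule 6), but Nalyor is never earned.
Selelm: reached.
Selbel: reached.
Nalyor would need Hexren (Rule 1), but Hexren is never earned.
Tamrax: reached.
Hexren would need Nalyor, Lamkye, and Tamrax (Rule 4), but Nalyor is never earned.
Reached: Selelm, Selbel, and Tamrax — 3 of the 6.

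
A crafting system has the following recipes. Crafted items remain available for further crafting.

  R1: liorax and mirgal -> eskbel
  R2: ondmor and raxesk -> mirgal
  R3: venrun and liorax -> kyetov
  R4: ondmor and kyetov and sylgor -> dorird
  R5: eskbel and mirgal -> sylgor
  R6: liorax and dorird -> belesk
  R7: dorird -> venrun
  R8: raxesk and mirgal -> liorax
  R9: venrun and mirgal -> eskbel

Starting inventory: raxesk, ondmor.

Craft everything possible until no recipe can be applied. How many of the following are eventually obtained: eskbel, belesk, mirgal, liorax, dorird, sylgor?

ondmor and raxesk -> mirgal (R2).
raxesk and mirgal -> liorax (R8).
liorax and mirgal -> eskbel (R1).
eskbel and mirgal -> sylgor (R5).
eskbel: reached.
belesk would need liorax and dorird (R6), but dorird is never obtained.
mirgal: reached.
liorax: reached.
dorird would need ondmor, kyetov, and sylgor (R4), but kyetov is never obtained.
sylgor: reached.
Reached: eskbel, mirgal, liorax, and sylgor — 4 of the 6.

4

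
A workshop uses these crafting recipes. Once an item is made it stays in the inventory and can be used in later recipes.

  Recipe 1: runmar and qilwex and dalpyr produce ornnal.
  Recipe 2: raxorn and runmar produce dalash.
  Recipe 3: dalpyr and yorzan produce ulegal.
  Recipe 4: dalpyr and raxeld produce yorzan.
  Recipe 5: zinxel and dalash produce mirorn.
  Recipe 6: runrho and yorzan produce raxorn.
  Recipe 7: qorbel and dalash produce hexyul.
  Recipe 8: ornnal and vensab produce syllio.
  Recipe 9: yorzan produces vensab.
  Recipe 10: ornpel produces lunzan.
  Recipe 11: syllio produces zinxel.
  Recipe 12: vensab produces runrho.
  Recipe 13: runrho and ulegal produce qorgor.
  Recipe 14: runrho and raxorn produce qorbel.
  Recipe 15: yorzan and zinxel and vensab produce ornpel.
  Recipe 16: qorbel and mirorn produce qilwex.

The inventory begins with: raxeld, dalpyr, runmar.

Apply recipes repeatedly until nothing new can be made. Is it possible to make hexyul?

dalpyr and raxeld → yorzan (Recipe 4).
yorzan → vensab (Recipe 9).
Using Recipe 12, vensab makes runrho.
Using Recipe 6, runrho and yorzan make raxorn.
runrho and raxorn → qorbel (Recipe 14).
raxorn and runmar → dalash (Recipe 2).
Using Recipe 7, qorbel and dalash make hexyul.

Yes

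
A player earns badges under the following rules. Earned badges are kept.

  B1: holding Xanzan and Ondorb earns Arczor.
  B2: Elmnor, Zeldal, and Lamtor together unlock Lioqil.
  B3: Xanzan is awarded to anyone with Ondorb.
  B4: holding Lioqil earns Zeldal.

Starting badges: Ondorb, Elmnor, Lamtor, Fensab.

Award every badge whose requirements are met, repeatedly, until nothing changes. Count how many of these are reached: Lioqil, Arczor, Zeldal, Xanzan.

With Ondorb, Xanzan is earned (B3).
With Xanzan and Ondorb, Arczor is earned (B1).
Lioqil would need Elmnor, Zeldal, and Lamtor (B2), but Zeldal is never earned.
Arczor: reached.
Zeldal would need Lioqil (B4), but Lioqil is never earned.
Xanzan: reached.
Reached: Arczor and Xanzan — 2 of the 4.

2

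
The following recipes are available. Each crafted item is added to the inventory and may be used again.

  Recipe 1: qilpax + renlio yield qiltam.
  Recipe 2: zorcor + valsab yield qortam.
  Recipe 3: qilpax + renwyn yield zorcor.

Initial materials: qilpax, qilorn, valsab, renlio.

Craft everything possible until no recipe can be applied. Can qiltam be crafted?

qilpax + renlio → qiltam (Recipe 1).

Yes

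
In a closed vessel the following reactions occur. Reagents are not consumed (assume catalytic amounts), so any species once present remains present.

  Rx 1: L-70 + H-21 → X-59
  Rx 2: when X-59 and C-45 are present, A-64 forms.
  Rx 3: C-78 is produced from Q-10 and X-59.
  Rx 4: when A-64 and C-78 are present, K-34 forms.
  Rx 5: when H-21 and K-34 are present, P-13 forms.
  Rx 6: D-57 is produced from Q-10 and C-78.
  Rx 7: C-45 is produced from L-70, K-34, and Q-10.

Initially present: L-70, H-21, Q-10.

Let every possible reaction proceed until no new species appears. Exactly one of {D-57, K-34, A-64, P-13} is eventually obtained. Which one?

D-57

L-70 and H-21 present → X-59 forms (Rx 1).
Q-10 and X-59 present → C-78 forms (Rx 3).
Q-10 and C-78 present → D-57 forms (Rx 6).
P-13 would need H-21 and K-34 (Rx 5), but K-34 never forms. K-34 would need A-64 and C-78 (Rx 4), but A-64 never forms. A-64 would need X-59 and C-45 (Rx 2), but C-45 never forms.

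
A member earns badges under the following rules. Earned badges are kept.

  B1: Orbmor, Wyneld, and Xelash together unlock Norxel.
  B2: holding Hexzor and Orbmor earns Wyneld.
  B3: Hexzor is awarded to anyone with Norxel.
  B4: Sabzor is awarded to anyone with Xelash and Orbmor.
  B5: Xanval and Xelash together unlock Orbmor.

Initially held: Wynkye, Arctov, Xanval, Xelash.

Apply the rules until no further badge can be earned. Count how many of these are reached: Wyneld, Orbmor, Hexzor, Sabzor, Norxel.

With Xanval and Xelash, Orbmor is earned (B5).
With Xelash and Orbmor, Sabzor is earned (B4).
Wyneld would need Hexzor and Orbmor (B2), but Hexzor is never earned.
Orbmor: reached.
Hexzor would need Norxel (B3), but Norxel is never earned.
Sabzor: reached.
Norxel would need Orbmor, Wyneld, and Xelash (B1), but Wyneld is never earned.
Reached: Orbmor and Sabzor — 2 of the 5.

2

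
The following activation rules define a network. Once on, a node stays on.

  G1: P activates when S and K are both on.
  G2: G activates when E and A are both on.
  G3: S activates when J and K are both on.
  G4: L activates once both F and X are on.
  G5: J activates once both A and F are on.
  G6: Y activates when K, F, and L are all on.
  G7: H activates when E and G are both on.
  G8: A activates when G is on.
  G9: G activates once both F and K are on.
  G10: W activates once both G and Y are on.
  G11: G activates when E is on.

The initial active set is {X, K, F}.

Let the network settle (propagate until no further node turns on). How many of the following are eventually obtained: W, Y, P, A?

4

G4: F and X on → L on.
G9: F and K on → G on.
G8: G on → A on.
K, F, and L are on, so Y activates (G6).
G5: A and F on → J on.
G and Y are on, so W activates (G10).
J and K are on, so S activates (G3).
S and K are on, so P activates (G1).
W: reached.
Y: reached.
P: reached.
A: reached.
All 4 are reached.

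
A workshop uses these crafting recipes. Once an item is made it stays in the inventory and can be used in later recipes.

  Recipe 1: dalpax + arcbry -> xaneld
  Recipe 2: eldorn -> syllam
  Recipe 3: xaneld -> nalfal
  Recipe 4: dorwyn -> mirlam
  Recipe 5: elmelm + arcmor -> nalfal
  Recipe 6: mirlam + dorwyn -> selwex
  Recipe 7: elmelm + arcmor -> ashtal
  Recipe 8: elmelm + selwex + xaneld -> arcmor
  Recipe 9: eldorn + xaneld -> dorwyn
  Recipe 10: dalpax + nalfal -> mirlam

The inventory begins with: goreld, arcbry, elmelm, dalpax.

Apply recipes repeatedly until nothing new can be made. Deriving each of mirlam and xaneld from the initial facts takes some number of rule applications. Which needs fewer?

xaneld

xaneld: Using Recipe 1, dalpax and arcbry make xaneld. [1 rule application]
mirlam: dalpax + arcbry -> xaneld (Recipe 1). Using Recipe 3, xaneld makes nalfal. Using Recipe 10, dalpax and nalfal make mirlam. [3 rule applications]
xaneld needs fewer.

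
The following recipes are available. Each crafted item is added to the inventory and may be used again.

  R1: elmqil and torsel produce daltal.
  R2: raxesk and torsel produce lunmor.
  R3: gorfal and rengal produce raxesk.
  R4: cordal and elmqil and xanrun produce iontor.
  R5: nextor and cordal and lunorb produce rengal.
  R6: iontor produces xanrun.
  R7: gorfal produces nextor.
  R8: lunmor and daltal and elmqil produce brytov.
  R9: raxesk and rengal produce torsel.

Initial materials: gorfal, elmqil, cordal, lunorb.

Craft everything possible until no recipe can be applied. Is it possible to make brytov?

Yes

gorfal → nextor (R7).
nextor and cordal and lunorb → rengal (R5).
Using R3, gorfal and rengal make raxesk.
raxesk and rengal → torsel (R9).
raxesk and torsel → lunmor (R2).
elmqil and torsel → daltal (R1).
lunmor and daltal and elmqil → brytov (R8).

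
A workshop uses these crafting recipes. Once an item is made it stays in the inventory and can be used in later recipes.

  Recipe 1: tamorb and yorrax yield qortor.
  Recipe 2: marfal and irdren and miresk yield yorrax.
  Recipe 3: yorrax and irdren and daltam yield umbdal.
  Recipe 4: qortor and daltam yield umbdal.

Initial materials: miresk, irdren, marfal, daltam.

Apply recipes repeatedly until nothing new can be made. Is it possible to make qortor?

No

qortor would need tamorb and yorrax (Recipe 1), but tamorb is never obtained.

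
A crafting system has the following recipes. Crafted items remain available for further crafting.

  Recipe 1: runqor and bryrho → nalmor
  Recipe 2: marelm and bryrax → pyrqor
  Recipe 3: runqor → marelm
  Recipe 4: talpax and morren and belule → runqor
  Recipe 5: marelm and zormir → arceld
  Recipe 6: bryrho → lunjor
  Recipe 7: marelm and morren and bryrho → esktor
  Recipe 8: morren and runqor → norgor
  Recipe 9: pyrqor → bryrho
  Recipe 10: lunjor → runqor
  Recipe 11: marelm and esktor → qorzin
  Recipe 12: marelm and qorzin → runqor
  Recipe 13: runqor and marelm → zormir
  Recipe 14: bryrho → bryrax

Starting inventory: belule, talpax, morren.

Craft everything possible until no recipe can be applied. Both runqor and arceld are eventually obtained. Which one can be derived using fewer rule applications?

runqor: Using Recipe 4, talpax, morren, and belule make runqor. [1 rule application]
arceld: Using Recipe 4, talpax, morren, and belule make runqor. Using Recipe 3, runqor makes marelm. Using Recipe 13, runqor and marelm make zormir. Using Recipe 5, marelm and zormir make arceld. [4 rule applications]
runqor needs fewer.

runqor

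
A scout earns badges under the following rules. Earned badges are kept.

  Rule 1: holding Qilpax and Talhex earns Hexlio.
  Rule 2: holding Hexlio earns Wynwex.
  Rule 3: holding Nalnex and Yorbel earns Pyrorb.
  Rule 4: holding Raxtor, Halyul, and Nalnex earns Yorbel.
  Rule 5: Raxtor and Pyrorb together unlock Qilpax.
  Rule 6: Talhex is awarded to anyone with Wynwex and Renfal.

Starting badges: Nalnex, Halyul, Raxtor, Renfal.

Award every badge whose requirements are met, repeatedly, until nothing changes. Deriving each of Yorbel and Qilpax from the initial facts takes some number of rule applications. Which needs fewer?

Yorbel: With Raxtor, Halyul, and Nalnex, Yorbel is earned (Rule 4). [1 rule application]
Qilpax: With Raxtor, Halyul, and Nalnex, Yorbel is earned (Rule 4). With Nalnex and Yorbel, Pyrorb is earned (Rule 3). With Raxtor and Pyrorb, Qilpax is earned (Rule 5). [3 rule applications]
Yorbel needs fewer.

Yorbel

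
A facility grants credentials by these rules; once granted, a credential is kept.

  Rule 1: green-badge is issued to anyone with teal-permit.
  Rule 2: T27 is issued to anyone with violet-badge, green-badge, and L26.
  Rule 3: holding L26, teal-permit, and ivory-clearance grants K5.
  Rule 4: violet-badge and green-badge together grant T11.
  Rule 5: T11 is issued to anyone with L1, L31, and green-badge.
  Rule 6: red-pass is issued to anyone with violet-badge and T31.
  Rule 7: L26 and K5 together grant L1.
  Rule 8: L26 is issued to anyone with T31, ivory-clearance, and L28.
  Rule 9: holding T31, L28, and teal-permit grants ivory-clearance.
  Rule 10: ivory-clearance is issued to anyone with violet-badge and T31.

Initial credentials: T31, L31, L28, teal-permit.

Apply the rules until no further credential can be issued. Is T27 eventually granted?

T27 would need violet-badge, green-badge, and L26 (Rule 2), but violet-badge is never granted.

No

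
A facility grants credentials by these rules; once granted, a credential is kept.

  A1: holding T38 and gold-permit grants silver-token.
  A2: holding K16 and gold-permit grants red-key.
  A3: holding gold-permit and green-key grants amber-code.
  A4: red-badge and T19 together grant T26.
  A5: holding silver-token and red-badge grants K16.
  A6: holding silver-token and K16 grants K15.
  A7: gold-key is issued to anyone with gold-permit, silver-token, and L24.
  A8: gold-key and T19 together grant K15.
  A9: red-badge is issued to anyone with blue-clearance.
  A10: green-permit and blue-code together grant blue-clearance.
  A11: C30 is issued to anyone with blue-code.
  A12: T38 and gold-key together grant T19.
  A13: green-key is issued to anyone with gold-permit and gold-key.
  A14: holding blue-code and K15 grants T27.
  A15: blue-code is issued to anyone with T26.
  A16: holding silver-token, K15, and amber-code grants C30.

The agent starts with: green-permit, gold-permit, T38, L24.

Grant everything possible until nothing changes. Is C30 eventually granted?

Holding T38 and gold-permit grants silver-token (A1).
Holding gold-permit, silver-token, and L24 grants gold-key (A7).
Holding T38 and gold-key grants T19 (A12).
Holding gold-permit and gold-key grants green-key (A13).
Holding gold-permit and green-key grants amber-code (A3).
Holding gold-key and T19 grants K15 (A8).
Holding silver-token, K15, and amber-code grants C30 (A16).

Yes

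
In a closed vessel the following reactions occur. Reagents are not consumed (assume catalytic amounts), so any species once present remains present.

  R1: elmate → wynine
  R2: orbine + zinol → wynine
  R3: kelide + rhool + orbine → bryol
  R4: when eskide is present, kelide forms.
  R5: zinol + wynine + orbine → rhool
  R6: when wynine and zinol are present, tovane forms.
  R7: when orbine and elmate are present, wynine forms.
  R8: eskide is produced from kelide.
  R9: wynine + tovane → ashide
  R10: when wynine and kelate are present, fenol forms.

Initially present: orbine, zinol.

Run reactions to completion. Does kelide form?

No

kelide would need eskide (R4), but eskide never forms.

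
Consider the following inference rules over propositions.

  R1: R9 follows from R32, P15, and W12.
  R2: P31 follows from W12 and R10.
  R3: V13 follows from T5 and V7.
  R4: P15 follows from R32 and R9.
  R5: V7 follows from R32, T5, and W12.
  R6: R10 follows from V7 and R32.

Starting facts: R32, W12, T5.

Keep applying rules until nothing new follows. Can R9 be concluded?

R9 would need R32, P15, and W12 (R1), but P15 is never established.

No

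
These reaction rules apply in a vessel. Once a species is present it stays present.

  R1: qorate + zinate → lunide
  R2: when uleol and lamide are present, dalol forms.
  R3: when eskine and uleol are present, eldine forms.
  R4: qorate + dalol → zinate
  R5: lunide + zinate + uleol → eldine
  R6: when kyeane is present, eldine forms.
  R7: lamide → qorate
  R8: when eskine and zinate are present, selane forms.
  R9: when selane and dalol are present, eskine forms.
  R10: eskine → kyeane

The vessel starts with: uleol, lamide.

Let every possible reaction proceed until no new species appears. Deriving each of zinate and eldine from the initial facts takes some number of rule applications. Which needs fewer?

zinate: uleol and lamide present → dalol forms (R2). lamide present → qorate forms (R7). qorate and dalol present → zinate forms (R4). [3 rule applications]
eldine: uleol and lamide present → dalol forms (R2). lamide present → qorate forms (R7). qorate and dalol present → zinate forms (R4). qorate and zinate present → lunide forms (R1). lunide, zinate, and uleol present → eldine forms (R5). [5 rule applications]
zinate needs fewer.

zinate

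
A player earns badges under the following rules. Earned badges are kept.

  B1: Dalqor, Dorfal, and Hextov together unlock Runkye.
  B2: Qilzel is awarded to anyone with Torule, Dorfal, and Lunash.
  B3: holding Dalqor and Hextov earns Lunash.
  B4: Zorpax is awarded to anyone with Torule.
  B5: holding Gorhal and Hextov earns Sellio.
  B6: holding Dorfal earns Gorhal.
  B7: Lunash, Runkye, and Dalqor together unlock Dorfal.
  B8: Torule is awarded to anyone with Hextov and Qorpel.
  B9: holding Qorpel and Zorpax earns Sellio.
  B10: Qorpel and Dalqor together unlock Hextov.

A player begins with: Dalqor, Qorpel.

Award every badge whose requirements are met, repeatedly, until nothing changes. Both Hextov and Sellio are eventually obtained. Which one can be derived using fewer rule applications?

Hextov

Hextov: With Qorpel and Dalqor, Hextov is earned (B10). [1 rule application]
Sellio: With Qorpel and Dalqor, Hextov is earned (B10). With Hextov and Qorpel, Torule is earned (B8). With Torule, Zorpax is earned (B4). With Qorpel and Zorpax, Sellio is earned (B9). [4 rule applications]
Hextov needs fewer.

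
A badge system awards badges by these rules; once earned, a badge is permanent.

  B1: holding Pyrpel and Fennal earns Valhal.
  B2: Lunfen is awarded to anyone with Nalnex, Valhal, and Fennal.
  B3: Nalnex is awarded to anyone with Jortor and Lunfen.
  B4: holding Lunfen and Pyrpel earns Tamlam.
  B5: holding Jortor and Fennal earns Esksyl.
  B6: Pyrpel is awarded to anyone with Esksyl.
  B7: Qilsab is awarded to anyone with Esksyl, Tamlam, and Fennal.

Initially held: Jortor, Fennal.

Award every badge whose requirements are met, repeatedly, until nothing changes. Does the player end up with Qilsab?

No

Qilsab would need Esksyl, Tamlam, and Fennal (B7), but Tamlam is never earned.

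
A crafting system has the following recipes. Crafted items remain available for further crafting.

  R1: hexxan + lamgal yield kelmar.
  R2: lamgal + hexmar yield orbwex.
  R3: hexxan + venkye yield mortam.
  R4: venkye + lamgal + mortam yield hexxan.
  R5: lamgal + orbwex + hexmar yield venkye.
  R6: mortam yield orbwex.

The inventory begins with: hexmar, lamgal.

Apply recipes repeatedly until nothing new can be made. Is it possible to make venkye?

Using R2, lamgal and hexmar make orbwex.
Using R5, lamgal, orbwex, and hexmar make venkye.

Yes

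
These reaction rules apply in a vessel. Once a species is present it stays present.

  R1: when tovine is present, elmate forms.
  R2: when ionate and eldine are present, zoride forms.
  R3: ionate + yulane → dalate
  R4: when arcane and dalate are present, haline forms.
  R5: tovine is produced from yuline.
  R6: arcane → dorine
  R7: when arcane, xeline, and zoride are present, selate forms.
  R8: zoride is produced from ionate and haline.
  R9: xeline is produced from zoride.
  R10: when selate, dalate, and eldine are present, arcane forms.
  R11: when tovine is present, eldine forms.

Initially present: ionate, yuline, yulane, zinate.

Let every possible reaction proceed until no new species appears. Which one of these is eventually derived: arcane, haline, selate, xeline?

yuline present → tovine forms (R5).
tovine present → eldine forms (R11).
ionate and eldine present → zoride forms (R2).
zoride present → xeline forms (R9).
arcane would need selate, dalate, and eldine (R10), but selate never forms. selate would need arcane, xeline, and zoride (R7), but arcane never forms. haline would need arcane and dalate (R4), but arcane never forms.

xeline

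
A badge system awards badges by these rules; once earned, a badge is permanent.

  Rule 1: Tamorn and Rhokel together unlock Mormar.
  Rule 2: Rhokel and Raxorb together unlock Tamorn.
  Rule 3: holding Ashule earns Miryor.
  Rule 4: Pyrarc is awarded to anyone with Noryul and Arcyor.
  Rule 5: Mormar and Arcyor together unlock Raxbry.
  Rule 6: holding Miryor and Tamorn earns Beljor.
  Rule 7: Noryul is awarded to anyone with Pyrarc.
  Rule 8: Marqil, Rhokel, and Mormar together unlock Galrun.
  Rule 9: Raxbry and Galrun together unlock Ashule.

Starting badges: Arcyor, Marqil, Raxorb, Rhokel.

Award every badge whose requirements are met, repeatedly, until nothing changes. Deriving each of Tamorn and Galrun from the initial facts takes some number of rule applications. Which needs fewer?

Tamorn

Tamorn: With Rhokel and Raxorb, Tamorn is earned (Rule 2). [1 rule application]
Galrun: With Rhokel and Raxorb, Tamorn is earned (Rule 2). With Tamorn and Rhokel, Mormar is earned (Rule 1). With Marqil, Rhokel, and Mormar, Galrun is earned (Rule 8). [3 rule applications]
Tamorn needs fewer.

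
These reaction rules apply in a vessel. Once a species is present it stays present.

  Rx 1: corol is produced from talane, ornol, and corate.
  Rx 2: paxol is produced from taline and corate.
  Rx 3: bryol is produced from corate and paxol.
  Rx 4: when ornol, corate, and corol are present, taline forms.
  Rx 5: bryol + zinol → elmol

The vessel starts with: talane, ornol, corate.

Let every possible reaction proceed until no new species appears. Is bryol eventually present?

Yes

talane, ornol, and corate present → corol forms (Rx 1).
ornol, corate, and corol present → taline forms (Rx 4).
taline and corate present → paxol forms (Rx 2).
corate and paxol present → bryol forms (Rx 3).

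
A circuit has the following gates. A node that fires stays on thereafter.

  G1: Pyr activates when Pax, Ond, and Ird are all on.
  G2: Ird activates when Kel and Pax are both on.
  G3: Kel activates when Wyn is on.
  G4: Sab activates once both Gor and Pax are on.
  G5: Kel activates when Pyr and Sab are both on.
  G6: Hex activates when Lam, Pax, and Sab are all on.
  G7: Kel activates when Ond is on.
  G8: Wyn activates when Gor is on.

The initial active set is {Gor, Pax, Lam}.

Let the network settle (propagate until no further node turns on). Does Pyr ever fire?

No

Pyr would need Pax, Ond, and Ird (G1), but Ond never turns on.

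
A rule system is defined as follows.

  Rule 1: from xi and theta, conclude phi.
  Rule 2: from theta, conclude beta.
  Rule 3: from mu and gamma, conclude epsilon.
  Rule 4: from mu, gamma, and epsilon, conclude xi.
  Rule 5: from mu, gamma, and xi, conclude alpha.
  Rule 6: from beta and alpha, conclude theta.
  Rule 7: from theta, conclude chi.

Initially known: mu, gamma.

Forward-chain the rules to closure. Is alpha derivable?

From mu and gamma, Rule 3 gives epsilon.
mu, gamma, and epsilon hold, so xi follows (Rule 4).
From mu, gamma, and xi, Rule 5 gives alpha.

Yes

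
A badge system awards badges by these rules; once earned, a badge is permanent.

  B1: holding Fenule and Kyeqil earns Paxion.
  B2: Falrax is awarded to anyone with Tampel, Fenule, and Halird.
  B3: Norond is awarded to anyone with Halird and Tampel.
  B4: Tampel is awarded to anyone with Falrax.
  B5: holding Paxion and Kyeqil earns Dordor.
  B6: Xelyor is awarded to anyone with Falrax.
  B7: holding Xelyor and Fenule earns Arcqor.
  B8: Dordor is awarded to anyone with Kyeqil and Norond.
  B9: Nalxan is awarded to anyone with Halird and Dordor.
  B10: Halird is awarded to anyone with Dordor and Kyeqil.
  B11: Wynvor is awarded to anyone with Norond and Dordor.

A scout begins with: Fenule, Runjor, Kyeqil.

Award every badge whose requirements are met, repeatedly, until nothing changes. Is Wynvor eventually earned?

Wynvor would need Norond and Dordor (B11), but Norond is never earned.

No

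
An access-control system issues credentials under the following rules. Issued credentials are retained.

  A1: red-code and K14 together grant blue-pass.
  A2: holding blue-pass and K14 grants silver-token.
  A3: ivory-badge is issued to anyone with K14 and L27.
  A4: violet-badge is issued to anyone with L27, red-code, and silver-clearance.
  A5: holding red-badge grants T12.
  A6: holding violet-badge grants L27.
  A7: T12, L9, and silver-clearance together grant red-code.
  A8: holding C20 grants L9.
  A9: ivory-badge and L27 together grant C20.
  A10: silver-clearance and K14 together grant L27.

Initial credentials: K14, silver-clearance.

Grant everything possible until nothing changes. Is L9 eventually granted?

Yes

Holding silver-clearance and K14 grants L27 (A10).
Holding K14 and L27 grants ivory-badge (A3).
Holding ivory-badge and L27 grants C20 (A9).
Holding C20 grants L9 (A8).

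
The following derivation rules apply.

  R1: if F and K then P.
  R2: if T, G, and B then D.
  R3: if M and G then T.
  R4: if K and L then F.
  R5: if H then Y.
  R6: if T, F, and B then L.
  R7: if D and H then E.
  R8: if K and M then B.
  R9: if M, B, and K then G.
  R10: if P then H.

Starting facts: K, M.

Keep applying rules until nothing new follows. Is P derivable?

No

P would need F and K (R1), but F is never established.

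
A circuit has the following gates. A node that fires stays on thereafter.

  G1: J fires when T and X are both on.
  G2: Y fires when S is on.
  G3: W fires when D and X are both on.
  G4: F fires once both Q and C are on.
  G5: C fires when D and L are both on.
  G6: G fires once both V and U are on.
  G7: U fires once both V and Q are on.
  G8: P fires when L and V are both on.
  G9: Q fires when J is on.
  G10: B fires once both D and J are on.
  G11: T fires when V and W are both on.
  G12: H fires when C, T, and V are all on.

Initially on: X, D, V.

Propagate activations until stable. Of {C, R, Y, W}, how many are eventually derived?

1

G3: D and X on → W on.
C would need D and L (G5), but L never turns on.
No rule produces R, and it is not given.
Y would need S (G2), but S never turns on.
W: reached.
Reached: W — 1 of the 4.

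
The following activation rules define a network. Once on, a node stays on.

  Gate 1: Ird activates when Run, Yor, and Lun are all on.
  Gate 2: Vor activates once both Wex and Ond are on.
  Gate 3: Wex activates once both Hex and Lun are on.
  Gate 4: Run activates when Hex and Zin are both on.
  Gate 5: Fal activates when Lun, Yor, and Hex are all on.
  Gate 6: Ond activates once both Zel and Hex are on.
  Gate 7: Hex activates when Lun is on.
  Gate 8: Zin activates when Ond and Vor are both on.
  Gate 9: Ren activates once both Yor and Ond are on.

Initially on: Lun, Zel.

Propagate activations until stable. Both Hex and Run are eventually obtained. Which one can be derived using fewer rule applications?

Hex

Hex: Gate 7: Lun on → Hex on. [1 rule application]
Run: Gate 7: Lun on → Hex on. Hex and Lun are on, so Wex activates (Gate 3). Zel and Hex are on, so Ond activates (Gate 6). Wex and Ond are on, so Vor activates (Gate 2). Gate 8: Ond and Vor on → Zin on. Hex and Zin are on, so Run activates (Gate 4). [6 rule applications]
Hex needs fewer.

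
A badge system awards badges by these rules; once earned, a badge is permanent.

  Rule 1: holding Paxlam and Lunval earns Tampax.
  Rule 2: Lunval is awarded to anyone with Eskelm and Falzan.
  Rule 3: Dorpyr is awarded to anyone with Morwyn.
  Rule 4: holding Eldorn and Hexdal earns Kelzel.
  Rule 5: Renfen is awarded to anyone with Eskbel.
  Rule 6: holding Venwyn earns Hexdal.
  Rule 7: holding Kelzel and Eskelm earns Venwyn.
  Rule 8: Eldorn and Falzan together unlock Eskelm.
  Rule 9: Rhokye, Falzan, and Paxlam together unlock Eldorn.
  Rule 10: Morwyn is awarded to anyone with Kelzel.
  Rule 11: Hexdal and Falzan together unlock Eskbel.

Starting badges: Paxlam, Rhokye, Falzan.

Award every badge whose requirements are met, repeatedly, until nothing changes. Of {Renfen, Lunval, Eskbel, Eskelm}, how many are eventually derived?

2

With Rhokye, Falzan, and Paxlam, Eldorn is earned (Rule 9).
With Eldorn and Falzan, Eskelm is earned (Rule 8).
With Eskelm and Falzan, Lunval is earned (Rule 2).
Renfen would need Eskbel (Rule 5), but Eskbel is never earned.
Lunval: reached.
Eskbel would need Hexdal and Falzan (Rule 11), but Hexdal is never earned.
Eskelm: reached.
Reached: Lunval and Eskelm — 2 of the 4.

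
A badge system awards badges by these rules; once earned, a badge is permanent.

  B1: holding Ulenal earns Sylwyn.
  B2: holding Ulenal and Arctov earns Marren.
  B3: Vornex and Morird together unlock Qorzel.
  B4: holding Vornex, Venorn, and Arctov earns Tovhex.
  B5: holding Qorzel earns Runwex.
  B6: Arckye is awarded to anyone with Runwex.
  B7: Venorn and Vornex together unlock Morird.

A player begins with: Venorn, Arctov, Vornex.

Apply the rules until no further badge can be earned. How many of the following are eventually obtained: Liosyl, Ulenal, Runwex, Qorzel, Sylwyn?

With Venorn and Vornex, Morird is earned (B7).
With Vornex and Morird, Qorzel is earned (B3).
With Qorzel, Runwex is earned (B5).
No rule produces Liosyl, and it is not given.
No rule produces Ulenal, and it is not given.
Runwex: reached.
Qorzel: reached.
Sylwyn would need Ulenal (B1), but Ulenal is never earned.
Reached: Runwex and Qorzel — 2 of the 5.

2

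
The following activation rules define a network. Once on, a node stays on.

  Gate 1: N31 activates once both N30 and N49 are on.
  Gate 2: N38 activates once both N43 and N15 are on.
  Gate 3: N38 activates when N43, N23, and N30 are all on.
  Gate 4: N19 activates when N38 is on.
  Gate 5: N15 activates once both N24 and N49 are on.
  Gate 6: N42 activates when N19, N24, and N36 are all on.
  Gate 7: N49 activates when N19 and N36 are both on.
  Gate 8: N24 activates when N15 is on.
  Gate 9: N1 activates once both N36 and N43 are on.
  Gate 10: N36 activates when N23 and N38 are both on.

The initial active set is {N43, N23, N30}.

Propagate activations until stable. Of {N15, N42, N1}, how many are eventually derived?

N43, N23, and N30 are on, so N38 activates (Gate 3).
N23 and N38 are on, so N36 activates (Gate 10).
Gate 9: N36 and N43 on → N1 on.
N15 would need N24 and N49 (Gate 5), but N24 never turns on.
N42 would need N19, N24, and N36 (Gate 6), but N24 never turns on.
N1: reached.
Reached: N1 — 1 of the 3.

1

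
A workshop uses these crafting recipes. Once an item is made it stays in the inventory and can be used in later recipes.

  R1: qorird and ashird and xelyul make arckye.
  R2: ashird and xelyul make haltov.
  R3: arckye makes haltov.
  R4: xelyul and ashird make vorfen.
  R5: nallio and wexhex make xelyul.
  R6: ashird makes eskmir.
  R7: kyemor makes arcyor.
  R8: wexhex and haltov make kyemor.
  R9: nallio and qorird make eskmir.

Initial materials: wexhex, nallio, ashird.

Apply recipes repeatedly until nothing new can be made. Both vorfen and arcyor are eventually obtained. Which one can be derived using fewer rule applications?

vorfen

vorfen: nallio and wexhex → xelyul (R5). Using R4, xelyul and ashird make vorfen. [2 rule applications]
arcyor: nallio and wexhex → xelyul (R5). Using R2, ashird and xelyul make haltov. Using R8, wexhex and haltov make kyemor. Using R7, kyemor makes arcyor. [4 rule applications]
vorfen needs fewer.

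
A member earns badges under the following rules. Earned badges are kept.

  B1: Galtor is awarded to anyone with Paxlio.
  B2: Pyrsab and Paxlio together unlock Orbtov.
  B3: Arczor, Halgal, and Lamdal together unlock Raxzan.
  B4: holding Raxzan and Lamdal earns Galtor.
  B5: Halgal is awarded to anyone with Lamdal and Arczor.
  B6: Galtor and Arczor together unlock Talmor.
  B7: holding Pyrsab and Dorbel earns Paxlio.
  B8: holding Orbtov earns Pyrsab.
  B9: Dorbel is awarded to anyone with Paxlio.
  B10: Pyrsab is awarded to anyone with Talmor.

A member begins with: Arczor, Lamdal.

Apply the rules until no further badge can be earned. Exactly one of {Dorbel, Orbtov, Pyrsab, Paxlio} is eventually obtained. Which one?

With Lamdal and Arczor, Halgal is earned (B5).
With Arczor, Halgal, and Lamdal, Raxzan is earned (B3).
With Raxzan and Lamdal, Galtor is earned (B4).
With Galtor and Arczor, Talmor is earned (B6).
With Talmor, Pyrsab is earned (B10).
Paxlio would need Pyrsab and Dorbel (B7), but Dorbel is never earned. Dorbel would need Paxlio (B9), but Paxlio is never earned. Orbtov would need Pyrsab and Paxlio (B2), but Paxlio is never earned.

Pyrsab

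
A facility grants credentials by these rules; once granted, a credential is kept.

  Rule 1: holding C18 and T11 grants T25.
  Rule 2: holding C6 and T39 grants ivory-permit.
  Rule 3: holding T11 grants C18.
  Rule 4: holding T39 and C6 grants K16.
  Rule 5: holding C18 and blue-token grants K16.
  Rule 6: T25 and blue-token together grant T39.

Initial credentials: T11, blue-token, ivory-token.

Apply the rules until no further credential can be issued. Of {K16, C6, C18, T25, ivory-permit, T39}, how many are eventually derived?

4

Holding T11 grants C18 (Rule 3).
Holding C18 and T11 grants T25 (Rule 1).
Holding C18 and blue-token grants K16 (Rule 5).
Holding T25 and blue-token grants T39 (Rule 6).
K16: reached.
No rule produces C6, and it is not given.
C18: reached.
T25: reached.
ivory-permit would need C6 and T39 (Rule 2), but C6 is never granted.
T39: reached.
Reached: K16, C18, T25, and T39 — 4 of the 6.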